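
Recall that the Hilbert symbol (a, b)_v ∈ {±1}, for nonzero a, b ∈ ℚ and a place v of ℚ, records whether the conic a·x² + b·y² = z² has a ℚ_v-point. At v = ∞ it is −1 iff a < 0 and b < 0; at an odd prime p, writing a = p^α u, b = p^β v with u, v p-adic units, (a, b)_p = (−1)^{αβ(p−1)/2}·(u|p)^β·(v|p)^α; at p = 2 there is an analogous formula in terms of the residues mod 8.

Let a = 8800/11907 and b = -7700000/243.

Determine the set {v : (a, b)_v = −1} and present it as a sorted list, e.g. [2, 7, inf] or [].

Mod squares: a ≡ 66, b ≡ -2310. Check v ∈ {∞, 2, 3, 5, 7, 11}.
v=∞: 66 > 0 and -2310 < 0  ⇒  (a,b)_∞ = +1.
v=5: a=5^2·(≡1), b=5^5·(≡2) mod 5; (1|5)=+1, (2|5)=-1; (−1)^{2·5·2}·(+1)^5·(-1)^2 = +1.
v=7: a=7^-2·(≡3), b=7^1·(≡3) mod 7; (3|7)=-1, (3|7)=-1; (−1)^{-2·1·3}·(-1)^1·(-1)^-2 = -1.
v=2: v_2(a)=5, v_2(b)=5; units ≡ 1, 5 (mod 8); ε·ε+αω+βω = 0·0+5·1+5·0 ≡ 1  ⇒  (a,b)_2 = -1.
v=11: a=11^1·(≡6), b=11^1·(≡7) mod 11; (6|11)=-1, (7|11)=-1; (−1)^{1·1·5}·(-1)^1·(-1)^1 = -1.
v=3: a=3^-5·(≡1), b=3^-5·(≡1) mod 3; (1|3)=+1, (1|3)=+1; (−1)^{-5·-5·1}·(+1)^-5·(+1)^-5 = -1.
|Ram(66, -2310)| = 4, even; anisotropic at {2, 3, 7, 11}.

[2, 3, 7, 11]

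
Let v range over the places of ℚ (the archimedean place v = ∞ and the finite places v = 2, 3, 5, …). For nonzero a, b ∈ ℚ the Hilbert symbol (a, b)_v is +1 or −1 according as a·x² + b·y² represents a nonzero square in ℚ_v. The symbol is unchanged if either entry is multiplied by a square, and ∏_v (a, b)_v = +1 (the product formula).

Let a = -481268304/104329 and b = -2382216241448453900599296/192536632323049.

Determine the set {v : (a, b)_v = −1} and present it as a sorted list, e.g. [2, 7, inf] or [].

[11, inf]

(a, b) ≡ (-341, -31) mod (ℚ^×)²; places V = {2, 3, 7, 11, 17, 19, 31, ∞}.
(a,b)_3: α=6, u≡1; β=16, v≡2 (mod 3); (1|3)=+1, (2|3)=-1; sign (−1)^0·+1^16·-1^6 = +1.
(a,b)_17: α=-2, u≡16; β=-4, v≡7 (mod 17); (16|17)=+1, (7|17)=-1; sign (−1)^0·+1^-4·-1^-2 = +1.
(a,b)_11: α=3, u≡6; β=6, v≡8 (mod 11); (6|11)=-1, (8|11)=-1; sign (−1)^0·-1^6·-1^3 = -1.
(a,b)_19: α=-2, u≡6; β=-6, v≡6 (mod 19); (6|19)=+1, (6|19)=+1; sign (−1)^0·+1^-6·+1^-2 = +1.
(a,b)_2: α=4, β=20; u≡3, v≡1 (mod 8); ε(u)ε(v)=1·0, αω(v)=4·0, βω(u)=20·1; sum ≡ 0  ⇒  +1.
(a,b)_∞: sgn(-341)=−, sgn(-31)=−, so -1.
(a,b)_31: α=1, u≡10; β=3, v≡3 (mod 31); (10|31)=+1, (3|31)=-1; sign (−1)^1·+1^3·-1^1 = +1.
(a,b)_7: α=0, u≡1; β=-2, v≡4 (mod 7); (1|7)=+1, (4|7)=+1; sign (−1)^0·+1^-2·+1^0 = +1.
Ram(-341, -31) = {11, ∞}; no ℚ_11-point on the conic.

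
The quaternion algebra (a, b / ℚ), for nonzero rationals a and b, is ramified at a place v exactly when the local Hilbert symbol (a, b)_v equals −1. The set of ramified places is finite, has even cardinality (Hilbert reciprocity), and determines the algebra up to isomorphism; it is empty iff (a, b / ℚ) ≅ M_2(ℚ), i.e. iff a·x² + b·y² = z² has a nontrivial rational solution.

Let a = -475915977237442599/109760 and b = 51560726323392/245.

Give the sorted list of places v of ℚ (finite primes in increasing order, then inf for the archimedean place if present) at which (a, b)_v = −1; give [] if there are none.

[2, 3, 11, 17]

Mod squares: a ≡ -1365, b ≡ 935. Check v ∈ {∞, 2, 3, 5, 7, 11, 13, 17}.
v=5: a=5^-1·(≡3), b=5^-1·(≡3) mod 5; (3|5)=-1, (3|5)=-1; (−1)^{-1·-1·2}·(-1)^-1·(-1)^-1 = +1.
v=17: a=17^4·(≡3), b=17^3·(≡4) mod 17; (3|17)=-1, (4|17)=+1; (−1)^{4·3·8}·(-1)^3·(+1)^4 = -1.
v=2: v_2(a)=-6, v_2(b)=6; units ≡ 3, 7 (mod 8); ε·ε+αω+βω = 1·1+-6·0+6·1 ≡ 1  ⇒  (a,b)_2 = -1.
v=3: a=3^11·(≡1), b=3^6·(≡2) mod 3; (1|3)=+1, (2|3)=-1; (−1)^{11·6·1}·(+1)^6·(-1)^11 = -1.
v=11: a=11^4·(≡2), b=11^3·(≡10) mod 11; (2|11)=-1, (10|11)=-1; (−1)^{4·3·5}·(-1)^3·(-1)^4 = -1.
v=7: a=7^-3·(≡2), b=7^-2·(≡4) mod 7; (2|7)=+1, (4|7)=+1; (−1)^{-3·-2·3}·(+1)^-2·(+1)^-3 = +1.
v=13: a=13^3·(≡4), b=13^2·(≡4) mod 13; (4|13)=+1, (4|13)=+1; (−1)^{3·2·6}·(+1)^2·(+1)^3 = +1.
v=∞: -1365 < 0 and 935 > 0  ⇒  (a,b)_∞ = +1.
Ram(-1365, 935) = {2, 3, 11, 17}; no ℚ_2-point on the conic.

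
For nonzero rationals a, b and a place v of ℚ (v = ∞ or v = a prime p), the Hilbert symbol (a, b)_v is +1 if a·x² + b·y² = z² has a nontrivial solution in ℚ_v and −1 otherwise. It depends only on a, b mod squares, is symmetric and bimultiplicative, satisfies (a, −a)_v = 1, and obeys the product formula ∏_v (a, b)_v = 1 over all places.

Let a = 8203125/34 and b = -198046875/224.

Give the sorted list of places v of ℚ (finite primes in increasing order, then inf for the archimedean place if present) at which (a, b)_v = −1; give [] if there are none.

(a, b) ≡ (714, -42) mod (ℚ^×)²; places V = {2, 3, 5, 7, 13, 17, ∞}.
(a,b)_7: α=1, u≡2; β=-1, v≡4 (mod 7); (2|7)=+1, (4|7)=+1; sign (−1)^1·+1^-1·+1^1 = -1.
(a,b)_3: α=1, u≡1; β=1, v≡1 (mod 3); (1|3)=+1, (1|3)=+1; sign (−1)^1·+1^1·+1^1 = -1.
(a,b)_2: α=-1, β=-5; u≡5, v≡3 (mod 8); ε(u)ε(v)=0·1, αω(v)=-1·1, βω(u)=-5·1; sum ≡ 0  ⇒  +1.
(a,b)_17: α=-1, u≡15; β=0, v≡16 (mod 17); (15|17)=+1, (16|17)=+1; sign (−1)^0·+1^0·+1^-1 = +1.
(a,b)_∞: sgn(714)=+, sgn(-42)=−, so +1.
(a,b)_13: α=0, u≡1; β=2, v≡12 (mod 13); (1|13)=+1, (12|13)=+1; sign (−1)^0·+1^2·+1^0 = +1.
(a,b)_5: α=8, u≡4; β=8, v≡2 (mod 5); (4|5)=+1, (2|5)=-1; sign (−1)^0·+1^8·-1^8 = +1.
|Ram(714, -42)| = 2, even; anisotropic at {3, 7}.

[3, 7]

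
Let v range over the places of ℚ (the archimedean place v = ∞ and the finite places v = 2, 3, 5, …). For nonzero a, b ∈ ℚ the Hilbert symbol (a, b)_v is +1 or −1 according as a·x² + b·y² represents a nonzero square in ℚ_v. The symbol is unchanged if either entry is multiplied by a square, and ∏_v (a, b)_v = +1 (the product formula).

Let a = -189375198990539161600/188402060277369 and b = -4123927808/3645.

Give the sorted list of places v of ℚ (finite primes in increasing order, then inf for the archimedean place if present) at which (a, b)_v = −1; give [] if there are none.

[13, inf]

(a, b) ≡ (-19, -13585) mod (ℚ^×)²; places V = {2, 3, 5, 7, 11, 13, 19, 23, 31, ∞}.
(a,b)_2: α=26, β=8; u≡5, v≡7 (mod 8); ε(u)ε(v)=0·1, αω(v)=26·0, βω(u)=8·1; sum ≡ 0  ⇒  +1.
(a,b)_11: α=4, u≡1; β=3, v≡6 (mod 11); (1|11)=+1, (6|11)=-1; sign (−1)^0·+1^3·-1^4 = +1.
(a,b)_∞: sgn(-19)=−, sgn(-13585)=−, so -1.
(a,b)_7: α=4, u≡2; β=2, v≡4 (mod 7); (2|7)=+1, (4|7)=+1; sign (−1)^0·+1^2·+1^4 = +1.
(a,b)_5: α=2, u≡4; β=-1, v≡3 (mod 5); (4|5)=+1, (3|5)=-1; sign (−1)^0·+1^-1·-1^2 = +1.
(a,b)_31: α=-4, u≡30; β=0, v≡15 (mod 31); (30|31)=-1, (15|31)=-1; sign (−1)^0·-1^0·-1^-4 = +1.
(a,b)_19: α=1, u≡8; β=1, v≡11 (mod 19); (8|19)=-1, (11|19)=+1; sign (−1)^1·-1^1·+1^1 = +1.
(a,b)_13: α=2, u≡8; β=1, v≡6 (mod 13); (8|13)=-1, (6|13)=-1; sign (−1)^0·-1^1·-1^2 = -1.
(a,b)_23: α=-4, u≡18; β=0, v≡2 (mod 23); (18|23)=+1, (2|23)=+1; sign (−1)^0·+1^0·+1^-4 = +1.
(a,b)_3: α=-6, u≡2; β=-6, v≡2 (mod 3); (2|3)=-1, (2|3)=-1; sign (−1)^0·-1^-6·-1^-6 = +1.
|Ram(-19, -13585)| = 2, even; anisotropic at {13, ∞}.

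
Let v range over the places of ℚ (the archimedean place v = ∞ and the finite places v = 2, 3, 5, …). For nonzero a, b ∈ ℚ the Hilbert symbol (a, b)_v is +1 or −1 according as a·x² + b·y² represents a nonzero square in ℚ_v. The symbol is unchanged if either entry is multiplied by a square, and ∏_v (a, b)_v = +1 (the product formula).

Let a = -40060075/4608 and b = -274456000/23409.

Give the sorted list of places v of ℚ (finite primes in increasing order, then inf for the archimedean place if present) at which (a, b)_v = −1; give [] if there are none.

[17, inf]

Mod squares: a ≡ -26486, b ≡ -1015. Check v ∈ {∞, 2, 3, 5, 7, 11, 13, 17, 19, 29, 41}.
v=3: a=3^-2·(≡1), b=3^-4·(≡2) mod 3; (1|3)=+1, (2|3)=-1; (−1)^{-2·-4·1}·(+1)^-4·(-1)^-2 = +1.
v=5: a=5^2·(≡4), b=5^3·(≡3) mod 5; (4|5)=+1, (3|5)=-1; (−1)^{2·3·2}·(+1)^3·(-1)^2 = +1.
v=19: a=19^1·(≡10), b=19^0·(≡7) mod 19; (10|19)=-1, (7|19)=+1; (−1)^{1·0·9}·(-1)^0·(+1)^1 = +1.
v=2: v_2(a)=-9, v_2(b)=6; units ≡ 5, 1 (mod 8); ε·ε+αω+βω = 0·0+-9·0+6·1 ≡ 0  ⇒  (a,b)_2 = +1.
v=7: a=7^0·(≡4), b=7^1·(≡1) mod 7; (4|7)=+1, (1|7)=+1; (−1)^{0·1·3}·(+1)^1·(+1)^0 = +1.
v=11: a=11^2·(≡8), b=11^0·(≡6) mod 11; (8|11)=-1, (6|11)=-1; (−1)^{2·0·5}·(-1)^0·(-1)^2 = +1.
v=29: a=29^0·(≡28), b=29^1·(≡25) mod 29; (28|29)=+1, (25|29)=+1; (−1)^{0·1·14}·(+1)^1·(+1)^0 = +1.
v=17: a=17^1·(≡14), b=17^-2·(≡11) mod 17; (14|17)=-1, (11|17)=-1; (−1)^{1·-2·8}·(-1)^-2·(-1)^1 = -1.
v=13: a=13^0·(≡6), b=13^2·(≡10) mod 13; (6|13)=-1, (10|13)=+1; (−1)^{0·2·6}·(-1)^2·(+1)^0 = +1.
v=∞: -26486 < 0 and -1015 < 0  ⇒  (a,b)_∞ = -1.
v=41: a=41^1·(≡10), b=41^0·(≡16) mod 41; (10|41)=+1, (16|41)=+1; (−1)^{1·0·20}·(+1)^0·(+1)^1 = +1.
Ram(-26486, -1015) = {17, ∞}; no ℚ_17-point on the conic.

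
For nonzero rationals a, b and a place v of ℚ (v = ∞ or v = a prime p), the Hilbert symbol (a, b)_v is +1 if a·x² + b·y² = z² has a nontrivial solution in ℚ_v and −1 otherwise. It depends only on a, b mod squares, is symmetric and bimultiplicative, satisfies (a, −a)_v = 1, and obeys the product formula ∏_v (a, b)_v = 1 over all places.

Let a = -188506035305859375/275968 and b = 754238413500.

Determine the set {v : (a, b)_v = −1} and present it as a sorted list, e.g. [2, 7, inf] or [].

Mod squares: a ≡ -14586, b ≡ 49335. Check v ∈ {∞, 2, 3, 5, 7, 11, 13, 17, 23}.
v=13: a=13^1·(≡4), b=13^1·(≡4) mod 13; (4|13)=+1, (4|13)=+1; (−1)^{1·1·6}·(+1)^1·(+1)^1 = +1.
v=11: a=11^-1·(≡9), b=11^1·(≡2) mod 11; (9|11)=+1, (2|11)=-1; (−1)^{-1·1·5}·(+1)^1·(-1)^-1 = +1.
v=23: a=23^4·(≡19), b=23^3·(≡3) mod 23; (19|23)=-1, (3|23)=+1; (−1)^{4·3·11}·(-1)^3·(+1)^4 = -1.
v=∞: -14586 < 0 and 49335 > 0  ⇒  (a,b)_∞ = +1.
v=2: v_2(a)=-9, v_2(b)=2; units ≡ 3, 7 (mod 8); ε·ε+αω+βω = 1·1+-9·0+2·1 ≡ 1  ⇒  (a,b)_2 = -1.
v=3: a=3^3·(≡1), b=3^1·(≡2) mod 3; (1|3)=+1, (2|3)=-1; (−1)^{3·1·1}·(+1)^1·(-1)^3 = +1.
v=7: a=7^-2·(≡2), b=7^0·(≡5) mod 7; (2|7)=+1, (5|7)=-1; (−1)^{-2·0·3}·(+1)^0·(-1)^-2 = +1.
v=17: a=17^3·(≡16), b=17^2·(≡13) mod 17; (16|17)=+1, (13|17)=+1; (−1)^{3·2·8}·(+1)^2·(+1)^3 = +1.
v=5: a=5^8·(≡4), b=5^3·(≡3) mod 5; (4|5)=+1, (3|5)=-1; (−1)^{8·3·2}·(+1)^3·(-1)^8 = +1.
Ram(-14586, 49335) = {2, 23}; no ℚ_2-point on the conic.

[2, 23]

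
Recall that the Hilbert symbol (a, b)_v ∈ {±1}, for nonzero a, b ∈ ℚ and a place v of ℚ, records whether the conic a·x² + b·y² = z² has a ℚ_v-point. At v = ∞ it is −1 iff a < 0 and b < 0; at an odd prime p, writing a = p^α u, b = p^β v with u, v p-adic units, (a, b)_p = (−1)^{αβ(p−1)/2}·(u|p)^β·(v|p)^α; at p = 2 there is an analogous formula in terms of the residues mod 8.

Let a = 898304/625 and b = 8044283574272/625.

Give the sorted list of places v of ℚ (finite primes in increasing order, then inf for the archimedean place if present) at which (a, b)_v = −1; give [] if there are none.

(a, b) ≡ (29, 638) mod (ℚ^×)²; places V = {2, 5, 11, 29, ∞}.
(a,b)_5: α=-4, u≡4; β=-4, v≡2 (mod 5); (4|5)=+1, (2|5)=-1; sign (−1)^0·+1^-4·-1^-4 = +1.
(a,b)_∞: sgn(29)=+, sgn(638)=+, so +1.
(a,b)_29: α=1, u≡22; β=3, v≡23 (mod 29); (22|29)=+1, (23|29)=+1; sign (−1)^0·+1^3·+1^1 = +1.
(a,b)_2: α=8, β=11; u≡5, v≡7 (mod 8); ε(u)ε(v)=0·1, αω(v)=8·0, βω(u)=11·1; sum ≡ 1  ⇒  -1.
(a,b)_11: α=2, u≡6; β=5, v≡9 (mod 11); (6|11)=-1, (9|11)=+1; sign (−1)^0·-1^5·+1^2 = -1.
(29, 638 / ℚ) ramifies at {2, 11}: a division algebra.

[2, 11]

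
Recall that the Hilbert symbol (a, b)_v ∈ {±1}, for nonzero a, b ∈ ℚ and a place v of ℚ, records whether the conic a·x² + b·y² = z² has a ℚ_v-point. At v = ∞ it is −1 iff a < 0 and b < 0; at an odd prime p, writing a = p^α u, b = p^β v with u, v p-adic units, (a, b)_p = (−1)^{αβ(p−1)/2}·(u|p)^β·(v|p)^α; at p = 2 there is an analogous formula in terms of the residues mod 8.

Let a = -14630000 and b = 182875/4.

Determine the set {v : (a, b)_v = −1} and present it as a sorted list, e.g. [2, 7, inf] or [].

Mod squares: a ≡ -1463, b ≡ 7315. Check v ∈ {∞, 2, 5, 7, 11, 19}.
v=5: a=5^4·(≡2), b=5^3·(≡2) mod 5; (2|5)=-1, (2|5)=-1; (−1)^{4·3·2}·(-1)^3·(-1)^4 = -1.
v=∞: -1463 < 0 and 7315 > 0  ⇒  (a,b)_∞ = +1.
v=19: a=19^1·(≡13), b=19^1·(≡17) mod 19; (13|19)=-1, (17|19)=+1; (−1)^{1·1·9}·(-1)^1·(+1)^1 = +1.
v=2: v_2(a)=4, v_2(b)=-2; units ≡ 1, 3 (mod 8); ε·ε+αω+βω = 0·1+4·1+-2·0 ≡ 0  ⇒  (a,b)_2 = +1.
v=11: a=11^1·(≡10), b=11^1·(≡1) mod 11; (10|11)=-1, (1|11)=+1; (−1)^{1·1·5}·(-1)^1·(+1)^1 = +1.
v=7: a=7^1·(≡4), b=7^1·(≡2) mod 7; (4|7)=+1, (2|7)=+1; (−1)^{1·1·3}·(+1)^1·(+1)^1 = -1.
Ram(-1463, 7315) = {5, 7}; no ℚ_5-point on the conic.

[5, 7]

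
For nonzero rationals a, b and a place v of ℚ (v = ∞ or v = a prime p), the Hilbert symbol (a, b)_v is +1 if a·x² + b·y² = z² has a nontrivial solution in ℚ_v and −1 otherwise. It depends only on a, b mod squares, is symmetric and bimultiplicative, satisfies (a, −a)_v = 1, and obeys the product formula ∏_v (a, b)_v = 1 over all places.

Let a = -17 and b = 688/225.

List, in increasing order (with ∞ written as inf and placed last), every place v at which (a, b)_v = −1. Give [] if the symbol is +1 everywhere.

[2, 43]

Mod squares: a ≡ -17, b ≡ 43. Check v ∈ {∞, 2, 3, 5, 17, 43}.
v=43: a=43^0·(≡26), b=43^1·(≡36) mod 43; (26|43)=-1, (36|43)=+1; (−1)^{0·1·21}·(-1)^1·(+1)^0 = -1.
v=17: a=17^1·(≡16), b=17^0·(≡2) mod 17; (16|17)=+1, (2|17)=+1; (−1)^{1·0·8}·(+1)^0·(+1)^1 = +1.
v=∞: -17 < 0 and 43 > 0  ⇒  (a,b)_∞ = +1.
v=5: a=5^0·(≡3), b=5^-2·(≡2) mod 5; (3|5)=-1, (2|5)=-1; (−1)^{0·-2·2}·(-1)^-2·(-1)^0 = +1.
v=3: a=3^0·(≡1), b=3^-2·(≡1) mod 3; (1|3)=+1, (1|3)=+1; (−1)^{0·-2·1}·(+1)^-2·(+1)^0 = +1.
v=2: v_2(a)=0, v_2(b)=4; units ≡ 7, 3 (mod 8); ε·ε+αω+βω = 1·1+0·1+4·0 ≡ 1  ⇒  (a,b)_2 = -1.
(-17, 43 / ℚ) ramifies at {2, 43}: a division algebra.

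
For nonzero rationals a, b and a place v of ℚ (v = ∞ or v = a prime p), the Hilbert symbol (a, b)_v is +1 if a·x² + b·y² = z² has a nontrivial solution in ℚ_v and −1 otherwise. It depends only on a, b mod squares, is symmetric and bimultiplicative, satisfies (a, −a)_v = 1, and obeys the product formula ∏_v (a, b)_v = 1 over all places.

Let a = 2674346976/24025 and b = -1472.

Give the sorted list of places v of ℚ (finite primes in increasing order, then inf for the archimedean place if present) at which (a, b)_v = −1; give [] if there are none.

Mod squares: a ≡ 13566, b ≡ -23. Check v ∈ {∞, 2, 3, 5, 7, 17, 19, 23, 31, 37}.
v=31: a=31^-2·(≡14), b=31^0·(≡16) mod 31; (14|31)=+1, (16|31)=+1; (−1)^{-2·0·15}·(+1)^0·(+1)^-2 = +1.
v=23: a=23^0·(≡15), b=23^1·(≡5) mod 23; (15|23)=-1, (5|23)=-1; (−1)^{0·1·11}·(-1)^1·(-1)^0 = -1.
v=3: a=3^3·(≡1), b=3^0·(≡1) mod 3; (1|3)=+1, (1|3)=+1; (−1)^{3·0·1}·(+1)^0·(+1)^3 = +1.
v=17: a=17^1·(≡16), b=17^0·(≡7) mod 17; (16|17)=+1, (7|17)=-1; (−1)^{1·0·8}·(+1)^0·(-1)^1 = -1.
v=37: a=37^2·(≡29), b=37^0·(≡8) mod 37; (29|37)=-1, (8|37)=-1; (−1)^{2·0·18}·(-1)^0·(-1)^2 = +1.
v=7: a=7^1·(≡5), b=7^0·(≡5) mod 7; (5|7)=-1, (5|7)=-1; (−1)^{1·0·3}·(-1)^0·(-1)^1 = -1.
v=5: a=5^-2·(≡1), b=5^0·(≡3) mod 5; (1|5)=+1, (3|5)=-1; (−1)^{-2·0·2}·(+1)^0·(-1)^-2 = +1.
v=19: a=19^1·(≡5), b=19^0·(≡10) mod 19; (5|19)=+1, (10|19)=-1; (−1)^{1·0·9}·(+1)^0·(-1)^1 = -1.
v=∞: 13566 > 0 and -23 < 0  ⇒  (a,b)_∞ = +1.
v=2: v_2(a)=5, v_2(b)=6; units ≡ 7, 1 (mod 8); ε·ε+αω+βω = 1·0+5·0+6·0 ≡ 0  ⇒  (a,b)_2 = +1.
Ram(13566, -23) = {7, 17, 19, 23}; no ℚ_7-point on the conic.

[7, 17, 19, 23]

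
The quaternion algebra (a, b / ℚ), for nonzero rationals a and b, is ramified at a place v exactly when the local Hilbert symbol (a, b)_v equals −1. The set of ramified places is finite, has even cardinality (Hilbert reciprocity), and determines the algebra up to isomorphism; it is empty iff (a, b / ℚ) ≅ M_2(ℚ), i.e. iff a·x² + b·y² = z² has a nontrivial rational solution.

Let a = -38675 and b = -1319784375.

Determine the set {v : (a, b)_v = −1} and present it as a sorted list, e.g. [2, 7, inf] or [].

(a, b) ≡ (-1547, -255) mod (ℚ^×)²; places V = {2, 3, 5, 7, 13, 17, ∞}.
(a,b)_5: α=2, u≡3; β=5, v≡4 (mod 5); (3|5)=-1, (4|5)=+1; sign (−1)^0·-1^5·+1^2 = -1.
(a,b)_∞: sgn(-1547)=−, sgn(-255)=−, so -1.
(a,b)_13: α=1, u≡2; β=2, v≡11 (mod 13); (2|13)=-1, (11|13)=-1; sign (−1)^0·-1^2·-1^1 = -1.
(a,b)_3: α=0, u≡1; β=1, v≡2 (mod 3); (1|3)=+1, (2|3)=-1; sign (−1)^0·+1^1·-1^0 = +1.
(a,b)_17: α=1, u≡3; β=1, v≡1 (mod 17); (3|17)=-1, (1|17)=+1; sign (−1)^0·-1^1·+1^1 = -1.
(a,b)_7: α=1, u≡5; β=2, v≡1 (mod 7); (5|7)=-1, (1|7)=+1; sign (−1)^0·-1^2·+1^1 = +1.
(a,b)_2: α=0, β=0; u≡5, v≡1 (mod 8); ε(u)ε(v)=0·0, αω(v)=0·0, βω(u)=0·1; sum ≡ 0  ⇒  +1.
|Ram(-1547, -255)| = 4, even; anisotropic at {5, 13, 17, ∞}.

[5, 13, 17, inf]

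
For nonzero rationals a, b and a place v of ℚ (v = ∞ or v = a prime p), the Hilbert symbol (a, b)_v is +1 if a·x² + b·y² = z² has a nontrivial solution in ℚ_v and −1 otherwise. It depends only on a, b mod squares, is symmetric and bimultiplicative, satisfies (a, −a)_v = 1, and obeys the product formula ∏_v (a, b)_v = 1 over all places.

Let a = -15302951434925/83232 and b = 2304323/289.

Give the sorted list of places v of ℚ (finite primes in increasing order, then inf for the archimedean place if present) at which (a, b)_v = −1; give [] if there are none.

[11, 19, 31, 37]

(a, b) ≡ (-15466, 47027) mod (ℚ^×)²; places V = {2, 3, 5, 7, 11, 17, 19, 31, 37, 41, ∞}.
(a,b)_5: α=2, u≡4; β=0, v≡2 (mod 5); (4|5)=+1, (2|5)=-1; sign (−1)^0·+1^0·-1^2 = +1.
(a,b)_17: α=-2, u≡2; β=-2, v≡7 (mod 17); (2|17)=+1, (7|17)=-1; sign (−1)^0·+1^-2·-1^-2 = +1.
(a,b)_41: α=2, u≡18; β=1, v≡37 (mod 41); (18|41)=+1, (37|41)=+1; sign (−1)^0·+1^1·+1^2 = +1.
(a,b)_11: α=1, u≡2; β=0, v≡7 (mod 11); (2|11)=-1, (7|11)=-1; sign (−1)^0·-1^0·-1^1 = -1.
(a,b)_3: α=-2, u≡2; β=0, v≡2 (mod 3); (2|3)=-1, (2|3)=-1; sign (−1)^0·-1^0·-1^-2 = +1.
(a,b)_7: α=2, u≡1; β=2, v≡4 (mod 7); (1|7)=+1, (4|7)=+1; sign (−1)^0·+1^2·+1^2 = +1.
(a,b)_31: α=2, u≡6; β=1, v≡15 (mod 31); (6|31)=-1, (15|31)=-1; sign (−1)^0·-1^1·-1^2 = -1.
(a,b)_19: α=1, u≡14; β=0, v≡15 (mod 19); (14|19)=-1, (15|19)=-1; sign (−1)^0·-1^0·-1^1 = -1.
(a,b)_∞: sgn(-15466)=−, sgn(47027)=+, so +1.
(a,b)_37: α=1, u≡1; β=1, v≡20 (mod 37); (1|37)=+1, (20|37)=-1; sign (−1)^0·+1^1·-1^1 = -1.
(a,b)_2: α=-5, β=0; u≡3, v≡3 (mod 8); ε(u)ε(v)=1·1, αω(v)=-5·1, βω(u)=0·1; sum ≡ 0  ⇒  +1.
|Ram(-15466, 47027)| = 4, even; anisotropic at {11, 19, 31, 37}.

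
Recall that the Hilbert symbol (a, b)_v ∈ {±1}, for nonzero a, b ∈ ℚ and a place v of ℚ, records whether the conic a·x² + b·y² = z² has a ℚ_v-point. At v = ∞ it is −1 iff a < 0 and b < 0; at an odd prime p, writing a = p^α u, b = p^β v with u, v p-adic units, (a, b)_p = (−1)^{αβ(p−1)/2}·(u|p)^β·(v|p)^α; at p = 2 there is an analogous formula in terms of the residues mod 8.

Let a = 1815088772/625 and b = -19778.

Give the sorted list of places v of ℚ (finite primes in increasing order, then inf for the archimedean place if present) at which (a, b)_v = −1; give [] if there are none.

[11, 31]

(a, b) ≡ (3857, -19778) mod (ℚ^×)²; places V = {2, 5, 7, 11, 19, 29, 31, ∞}.
(a,b)_∞: sgn(3857)=+, sgn(-19778)=−, so +1.
(a,b)_2: α=2, β=1; u≡1, v≡7 (mod 8); ε(u)ε(v)=0·1, αω(v)=2·0, βω(u)=1·0; sum ≡ 0  ⇒  +1.
(a,b)_19: α=1, u≡12; β=0, v≡1 (mod 19); (12|19)=-1, (1|19)=+1; sign (−1)^0·-1^0·+1^1 = +1.
(a,b)_29: α=1, u≡12; β=1, v≡14 (mod 29); (12|29)=-1, (14|29)=-1; sign (−1)^0·-1^1·-1^1 = +1.
(a,b)_7: α=7, u≡3; β=0, v≡4 (mod 7); (3|7)=-1, (4|7)=+1; sign (−1)^0·-1^0·+1^7 = +1.
(a,b)_11: α=0, u≡10; β=1, v≡6 (mod 11); (10|11)=-1, (6|11)=-1; sign (−1)^0·-1^1·-1^0 = -1.
(a,b)_31: α=0, u≡23; β=1, v≡13 (mod 31); (23|31)=-1, (13|31)=-1; sign (−1)^0·-1^1·-1^0 = -1.
(a,b)_5: α=-4, u≡2; β=0, v≡2 (mod 5); (2|5)=-1, (2|5)=-1; sign (−1)^0·-1^0·-1^-4 = +1.
Ram(3857, -19778) = {11, 31}; no ℚ_11-point on the conic.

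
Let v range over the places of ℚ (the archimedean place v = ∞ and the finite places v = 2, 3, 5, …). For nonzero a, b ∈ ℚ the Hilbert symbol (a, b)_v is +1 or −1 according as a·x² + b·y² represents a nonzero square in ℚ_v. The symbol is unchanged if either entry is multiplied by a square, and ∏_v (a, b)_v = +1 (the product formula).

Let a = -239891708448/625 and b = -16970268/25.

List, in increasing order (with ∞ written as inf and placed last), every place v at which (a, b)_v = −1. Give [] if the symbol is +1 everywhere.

(a, b) ≡ (-2, -1767) mod (ℚ^×)²; places V = {2, 3, 5, 7, 19, 31, ∞}.
(a,b)_∞: sgn(-2)=−, sgn(-1767)=−, so -1.
(a,b)_31: α=2, u≡23; β=1, v≡5 (mod 31); (23|31)=-1, (5|31)=+1; sign (−1)^0·-1^1·+1^2 = -1.
(a,b)_7: α=4, u≡3; β=4, v≡4 (mod 7); (3|7)=-1, (4|7)=+1; sign (−1)^0·-1^4·+1^4 = +1.
(a,b)_3: α=2, u≡1; β=1, v≡2 (mod 3); (1|3)=+1, (2|3)=-1; sign (−1)^0·+1^1·-1^2 = +1.
(a,b)_5: α=-4, u≡2; β=-2, v≡2 (mod 5); (2|5)=-1, (2|5)=-1; sign (−1)^0·-1^-2·-1^-4 = +1.
(a,b)_19: α=2, u≡11; β=1, v≡3 (mod 19); (11|19)=+1, (3|19)=-1; sign (−1)^0·+1^1·-1^2 = +1.
(a,b)_2: α=5, β=2; u≡7, v≡1 (mod 8); ε(u)ε(v)=1·0, αω(v)=5·0, βω(u)=2·0; sum ≡ 0  ⇒  +1.
Ram(-2, -1767) = {31, ∞}; no ℚ_31-point on the conic.

[31, inf]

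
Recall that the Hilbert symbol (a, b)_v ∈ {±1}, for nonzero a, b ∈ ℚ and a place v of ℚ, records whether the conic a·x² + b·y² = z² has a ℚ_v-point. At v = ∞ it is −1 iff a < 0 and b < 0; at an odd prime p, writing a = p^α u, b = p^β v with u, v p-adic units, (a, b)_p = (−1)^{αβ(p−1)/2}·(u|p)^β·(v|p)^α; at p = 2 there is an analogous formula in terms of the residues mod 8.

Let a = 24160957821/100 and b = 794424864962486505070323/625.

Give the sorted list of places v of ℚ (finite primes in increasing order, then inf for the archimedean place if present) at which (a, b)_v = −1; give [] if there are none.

Mod squares: a ≡ 7436429, b ≡ 323. Check v ∈ {∞, 2, 3, 5, 7, 11, 13, 17, 19, 23}.
v=13: a=13^1·(≡5), b=13^4·(≡8) mod 13; (5|13)=-1, (8|13)=-1; (−1)^{1·4·6}·(-1)^4·(-1)^1 = -1.
v=11: a=11^1·(≡4), b=11^2·(≡4) mod 11; (4|11)=+1, (4|11)=+1; (−1)^{1·2·5}·(+1)^2·(+1)^1 = +1.
v=5: a=5^-2·(≡4), b=5^-4·(≡3) mod 5; (4|5)=+1, (3|5)=-1; (−1)^{-2·-4·2}·(+1)^-4·(-1)^-2 = +1.
v=3: a=3^2·(≡2), b=3^6·(≡2) mod 3; (2|3)=-1, (2|3)=-1; (−1)^{2·6·1}·(-1)^6·(-1)^2 = +1.
v=2: v_2(a)=-2, v_2(b)=0; units ≡ 5, 3 (mod 8); ε·ε+αω+βω = 0·1+-2·1+0·1 ≡ 0  ⇒  (a,b)_2 = +1.
v=19: a=19^3·(≡18), b=19^5·(≡6) mod 19; (18|19)=-1, (6|19)=+1; (−1)^{3·5·9}·(-1)^5·(+1)^3 = +1.
v=23: a=23^1·(≡9), b=23^2·(≡13) mod 23; (9|23)=+1, (13|23)=+1; (−1)^{1·2·11}·(+1)^2·(+1)^1 = +1.
v=17: a=17^1·(≡7), b=17^3·(≡8) mod 17; (7|17)=-1, (8|17)=+1; (−1)^{1·3·8}·(-1)^3·(+1)^1 = -1.
v=∞: 7436429 > 0 and 323 > 0  ⇒  (a,b)_∞ = +1.
v=7: a=7^1·(≡3), b=7^2·(≡2) mod 7; (3|7)=-1, (2|7)=+1; (−1)^{1·2·3}·(-1)^2·(+1)^1 = +1.
(7436429, 323 / ℚ) ramifies at {13, 17}: a division algebra.

[13, 17]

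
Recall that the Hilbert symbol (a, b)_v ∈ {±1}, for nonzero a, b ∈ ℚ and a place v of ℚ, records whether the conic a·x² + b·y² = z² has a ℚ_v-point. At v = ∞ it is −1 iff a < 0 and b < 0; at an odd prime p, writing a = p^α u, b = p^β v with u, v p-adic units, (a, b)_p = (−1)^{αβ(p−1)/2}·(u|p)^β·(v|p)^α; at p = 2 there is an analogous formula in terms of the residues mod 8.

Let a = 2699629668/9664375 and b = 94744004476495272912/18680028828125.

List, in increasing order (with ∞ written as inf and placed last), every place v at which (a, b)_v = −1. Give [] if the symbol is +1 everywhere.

[3, 19]

(a, b) ≡ (399, 65) mod (ℚ^×)²; places V = {2, 3, 5, 7, 13, 19, 31, 37, 47, ∞}.
(a,b)_37: α=2, u≡14; β=4, v≡12 (mod 37); (14|37)=-1, (12|37)=+1; sign (−1)^0·-1^4·+1^2 = +1.
(a,b)_2: α=2, β=4; u≡7, v≡1 (mod 8); ε(u)ε(v)=1·0, αω(v)=2·0, βω(u)=4·0; sum ≡ 0  ⇒  +1.
(a,b)_13: α=0, u≡10; β=1, v≡6 (mod 13); (10|13)=+1, (6|13)=-1; sign (−1)^0·+1^1·-1^0 = +1.
(a,b)_7: α=-1, u≡1; β=-2, v≡2 (mod 7); (1|7)=+1, (2|7)=+1; sign (−1)^0·+1^-2·+1^-1 = +1.
(a,b)_31: α=2, u≡30; β=4, v≡3 (mod 31); (30|31)=-1, (3|31)=-1; sign (−1)^0·-1^4·-1^2 = +1.
(a,b)_∞: sgn(399)=+, sgn(65)=+, so +1.
(a,b)_19: α=1, u≡8; β=2, v≡18 (mod 19); (8|19)=-1, (18|19)=-1; sign (−1)^0·-1^2·-1^1 = -1.
(a,b)_3: α=3, u≡1; β=6, v≡2 (mod 3); (1|3)=+1, (2|3)=-1; sign (−1)^0·+1^6·-1^3 = -1.
(a,b)_5: α=-4, u≡1; β=-7, v≡3 (mod 5); (1|5)=+1, (3|5)=-1; sign (−1)^0·+1^-7·-1^-4 = +1.
(a,b)_47: α=-2, u≡13; β=-4, v≡34 (mod 47); (13|47)=-1, (34|47)=+1; sign (−1)^0·-1^-4·+1^-2 = +1.
Ram(399, 65) = {3, 19}; no ℚ_3-point on the conic.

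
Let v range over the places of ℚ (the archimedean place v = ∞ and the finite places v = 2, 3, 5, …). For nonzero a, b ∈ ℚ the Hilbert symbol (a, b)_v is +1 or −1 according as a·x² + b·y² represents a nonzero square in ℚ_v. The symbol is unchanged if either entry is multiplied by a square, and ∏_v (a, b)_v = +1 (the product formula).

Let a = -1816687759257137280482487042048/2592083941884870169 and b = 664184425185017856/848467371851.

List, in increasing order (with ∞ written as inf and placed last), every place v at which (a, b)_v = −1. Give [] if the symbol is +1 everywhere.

Mod squares: a ≡ -2, b ≡ 1645094. Check v ∈ {∞, 2, 3, 7, 11, 17, 31, 37, 43, 47}.
v=2: v_2(a)=33, v_2(b)=23; units ≡ 7, 3 (mod 8); ε·ε+αω+βω = 1·1+33·1+23·0 ≡ 0  ⇒  (a,b)_2 = +1.
v=43: a=43^2·(≡13), b=43^1·(≡11) mod 43; (13|43)=+1, (11|43)=+1; (−1)^{2·1·21}·(+1)^1·(+1)^2 = +1.
v=7: a=7^8·(≡5), b=7^6·(≡3) mod 7; (5|7)=-1, (3|7)=-1; (−1)^{8·6·3}·(-1)^6·(-1)^8 = +1.
v=3: a=3^8·(≡1), b=3^2·(≡2) mod 3; (1|3)=+1, (2|3)=-1; (−1)^{8·2·1}·(+1)^2·(-1)^8 = +1.
v=31: a=31^-6·(≡3), b=31^-4·(≡3) mod 31; (3|31)=-1, (3|31)=-1; (−1)^{-6·-4·15}·(-1)^-4·(-1)^-6 = +1.
v=11: a=11^-2·(≡3), b=11^-1·(≡9) mod 11; (3|11)=+1, (9|11)=+1; (−1)^{-2·-1·5}·(+1)^-1·(+1)^-2 = +1.
v=37: a=37^2·(≡24), b=37^1·(≡34) mod 37; (24|37)=-1, (34|37)=+1; (−1)^{2·1·18}·(-1)^1·(+1)^2 = -1.
v=47: a=47^2·(≡31), b=47^1·(≡3) mod 47; (31|47)=-1, (3|47)=+1; (−1)^{2·1·23}·(-1)^1·(+1)^2 = -1.
v=∞: -2 < 0 and 1645094 > 0  ⇒  (a,b)_∞ = +1.
v=17: a=17^-6·(≡1), b=17^-4·(≡9) mod 17; (1|17)=+1, (9|17)=+1; (−1)^{-6·-4·8}·(+1)^-4·(+1)^-6 = +1.
(-2, 1645094 / ℚ) ramifies at {37, 47}: a division algebra.

[37, 47]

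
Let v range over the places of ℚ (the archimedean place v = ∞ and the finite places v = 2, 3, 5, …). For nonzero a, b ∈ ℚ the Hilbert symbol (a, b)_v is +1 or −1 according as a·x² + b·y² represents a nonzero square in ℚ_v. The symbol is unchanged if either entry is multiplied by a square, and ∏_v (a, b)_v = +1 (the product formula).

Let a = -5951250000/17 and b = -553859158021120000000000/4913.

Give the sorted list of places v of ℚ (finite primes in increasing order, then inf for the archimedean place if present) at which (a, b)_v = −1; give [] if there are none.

[7, 17, 23, inf]

Mod squares: a ≡ -85, b ≡ -5474. Check v ∈ {∞, 2, 3, 5, 7, 17, 23}.
v=7: a=7^0·(≡6), b=7^5·(≡2) mod 7; (6|7)=-1, (2|7)=+1; (−1)^{0·5·3}·(-1)^5·(+1)^0 = -1.
v=17: a=17^-1·(≡10), b=17^-3·(≡15) mod 17; (10|17)=-1, (15|17)=+1; (−1)^{-1·-3·8}·(-1)^-3·(+1)^-1 = -1.
v=5: a=5^7·(≡2), b=5^10·(≡4) mod 5; (2|5)=-1, (4|5)=+1; (−1)^{7·10·2}·(-1)^10·(+1)^7 = +1.
v=∞: -85 < 0 and -5474 < 0  ⇒  (a,b)_∞ = -1.
v=2: v_2(a)=4, v_2(b)=19; units ≡ 3, 7 (mod 8); ε·ε+αω+βω = 1·1+4·0+19·1 ≡ 0  ⇒  (a,b)_2 = +1.
v=3: a=3^2·(≡2), b=3^0·(≡1) mod 3; (2|3)=-1, (1|3)=+1; (−1)^{2·0·1}·(-1)^0·(+1)^2 = +1.
v=23: a=23^2·(≡17), b=23^5·(≡5) mod 23; (17|23)=-1, (5|23)=-1; (−1)^{2·5·11}·(-1)^5·(-1)^2 = -1.
(-85, -5474 / ℚ) ramifies at {7, 17, 23, ∞}: a division algebra.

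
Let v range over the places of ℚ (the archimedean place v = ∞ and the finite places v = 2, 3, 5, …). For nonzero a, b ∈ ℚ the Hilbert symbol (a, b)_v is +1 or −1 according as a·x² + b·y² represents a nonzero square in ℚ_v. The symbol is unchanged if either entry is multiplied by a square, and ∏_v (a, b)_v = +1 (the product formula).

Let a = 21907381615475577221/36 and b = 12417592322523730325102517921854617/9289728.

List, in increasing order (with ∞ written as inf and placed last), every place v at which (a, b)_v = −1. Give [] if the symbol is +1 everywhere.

[7, 23]

Mod squares: a ≡ 1458821, b ≡ 1595671. Check v ∈ {∞, 2, 3, 7, 11, 13, 17, 23, 41, 53}.
v=13: a=13^1·(≡9), b=13^2·(≡12) mod 13; (9|13)=+1, (12|13)=+1; (−1)^{1·2·6}·(+1)^2·(+1)^1 = +1.
v=∞: 1458821 > 0 and 1595671 > 0  ⇒  (a,b)_∞ = +1.
v=2: v_2(a)=-2, v_2(b)=-14; units ≡ 5, 7 (mod 8); ε·ε+αω+βω = 0·1+-2·0+-14·1 ≡ 0  ⇒  (a,b)_2 = +1.
v=3: a=3^-2·(≡2), b=3^-4·(≡1) mod 3; (2|3)=-1, (1|3)=+1; (−1)^{-2·-4·1}·(-1)^-4·(+1)^-2 = +1.
v=41: a=41^1·(≡6), b=41^2·(≡37) mod 41; (6|41)=-1, (37|41)=+1; (−1)^{1·2·20}·(-1)^2·(+1)^1 = +1.
v=11: a=11^2·(≡1), b=11^3·(≡4) mod 11; (1|11)=+1, (4|11)=+1; (−1)^{2·3·5}·(+1)^3·(+1)^2 = +1.
v=23: a=23^3·(≡18), b=23^5·(≡13) mod 23; (18|23)=+1, (13|23)=+1; (−1)^{3·5·11}·(+1)^5·(+1)^3 = -1.
v=17: a=17^5·(≡10), b=17^11·(≡5) mod 17; (10|17)=-1, (5|17)=-1; (−1)^{5·11·8}·(-1)^11·(-1)^5 = +1.
v=53: a=53^2·(≡6), b=53^3·(≡2) mod 53; (6|53)=+1, (2|53)=-1; (−1)^{2·3·26}·(+1)^3·(-1)^2 = +1.
v=7: a=7^1·(≡6), b=7^-1·(≡3) mod 7; (6|7)=-1, (3|7)=-1; (−1)^{1·-1·3}·(-1)^-1·(-1)^1 = -1.
Ram(1458821, 1595671) = {7, 23}; no ℚ_7-point on the conic.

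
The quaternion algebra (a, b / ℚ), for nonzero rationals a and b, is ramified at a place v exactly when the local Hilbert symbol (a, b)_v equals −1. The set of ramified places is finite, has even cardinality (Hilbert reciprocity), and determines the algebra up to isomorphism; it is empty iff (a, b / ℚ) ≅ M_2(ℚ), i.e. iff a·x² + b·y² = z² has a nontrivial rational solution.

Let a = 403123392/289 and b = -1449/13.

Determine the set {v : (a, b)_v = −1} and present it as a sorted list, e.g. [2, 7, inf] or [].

Mod squares: a ≡ 3, b ≡ -2093. Check v ∈ {∞, 2, 3, 7, 13, 17, 23}.
v=17: a=17^-2·(≡12), b=17^0·(≡1) mod 17; (12|17)=-1, (1|17)=+1; (−1)^{-2·0·8}·(-1)^0·(+1)^-2 = +1.
v=23: a=23^2·(≡8), b=23^1·(≡4) mod 23; (8|23)=+1, (4|23)=+1; (−1)^{2·1·11}·(+1)^1·(+1)^2 = +1.
v=7: a=7^2·(≡3), b=7^1·(≡4) mod 7; (3|7)=-1, (4|7)=+1; (−1)^{2·1·3}·(-1)^1·(+1)^2 = -1.
v=∞: 3 > 0 and -2093 < 0  ⇒  (a,b)_∞ = +1.
v=13: a=13^0·(≡3), b=13^-1·(≡7) mod 13; (3|13)=+1, (7|13)=-1; (−1)^{0·-1·6}·(+1)^-1·(-1)^0 = +1.
v=3: a=3^5·(≡1), b=3^2·(≡1) mod 3; (1|3)=+1, (1|3)=+1; (−1)^{5·2·1}·(+1)^2·(+1)^5 = +1.
v=2: v_2(a)=6, v_2(b)=0; units ≡ 3, 3 (mod 8); ε·ε+αω+βω = 1·1+6·1+0·1 ≡ 1  ⇒  (a,b)_2 = -1.
(3, -2093 / ℚ) ramifies at {2, 7}: a division algebra.

[2, 7]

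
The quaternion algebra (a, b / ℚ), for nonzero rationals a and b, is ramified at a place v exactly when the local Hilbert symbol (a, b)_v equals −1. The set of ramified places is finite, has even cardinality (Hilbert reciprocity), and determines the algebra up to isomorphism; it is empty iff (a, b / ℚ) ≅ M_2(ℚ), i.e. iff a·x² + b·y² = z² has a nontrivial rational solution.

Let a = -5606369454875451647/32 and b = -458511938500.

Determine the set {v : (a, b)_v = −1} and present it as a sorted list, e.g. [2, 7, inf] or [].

(a, b) ≡ (-10846, -385) mod (ℚ^×)²; places V = {2, 5, 7, 11, 17, 29, ∞}.
(a,b)_29: α=3, u≡27; β=2, v≡21 (mod 29); (27|29)=-1, (21|29)=-1; sign (−1)^0·-1^2·-1^3 = -1.
(a,b)_5: α=0, u≡4; β=3, v≡2 (mod 5); (4|5)=+1, (2|5)=-1; sign (−1)^0·+1^3·-1^0 = +1.
(a,b)_17: α=3, u≡15; β=2, v≡5 (mod 17); (15|17)=+1, (5|17)=-1; sign (−1)^0·+1^2·-1^3 = -1.
(a,b)_2: α=-5, β=2; u≡1, v≡7 (mod 8); ε(u)ε(v)=0·1, αω(v)=-5·0, βω(u)=2·0; sum ≡ 0  ⇒  +1.
(a,b)_∞: sgn(-10846)=−, sgn(-385)=−, so -1.
(a,b)_11: α=7, u≡9; β=1, v≡4 (mod 11); (9|11)=+1, (4|11)=+1; sign (−1)^1·+1^1·+1^7 = -1.
(a,b)_7: α=4, u≡1; β=3, v≡4 (mod 7); (1|7)=+1, (4|7)=+1; sign (−1)^0·+1^3·+1^4 = +1.
|Ram(-10846, -385)| = 4, even; anisotropic at {11, 17, 29, ∞}.

[11, 17, 29, inf]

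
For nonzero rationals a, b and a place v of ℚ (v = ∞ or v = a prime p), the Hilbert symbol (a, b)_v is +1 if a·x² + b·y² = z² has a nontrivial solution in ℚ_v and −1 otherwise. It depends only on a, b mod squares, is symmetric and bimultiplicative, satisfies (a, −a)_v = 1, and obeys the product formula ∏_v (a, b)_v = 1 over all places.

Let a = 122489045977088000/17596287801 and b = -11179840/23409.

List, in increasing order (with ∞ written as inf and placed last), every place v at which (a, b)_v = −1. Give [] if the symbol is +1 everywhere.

[5, 23]

(a, b) ≡ (5, -3565) mod (ℚ^×)²; places V = {2, 3, 5, 7, 17, 23, 31, ∞}.
(a,b)_2: α=14, β=6; u≡5, v≡3 (mod 8); ε(u)ε(v)=0·1, αω(v)=14·1, βω(u)=6·1; sum ≡ 0  ⇒  +1.
(a,b)_23: α=2, u≡7; β=1, v≡18 (mod 23); (7|23)=-1, (18|23)=+1; sign (−1)^0·-1^1·+1^2 = -1.
(a,b)_3: α=-6, u≡2; β=-4, v≡2 (mod 3); (2|3)=-1, (2|3)=-1; sign (−1)^0·-1^-4·-1^-6 = +1.
(a,b)_5: α=3, u≡4; β=1, v≡3 (mod 5); (4|5)=+1, (3|5)=-1; sign (−1)^0·+1^1·-1^3 = -1.
(a,b)_31: α=2, u≡1; β=1, v≡19 (mod 31); (1|31)=+1, (19|31)=+1; sign (−1)^0·+1^1·+1^2 = +1.
(a,b)_∞: sgn(5)=+, sgn(-3565)=−, so +1.
(a,b)_7: α=6, u≡3; β=2, v≡5 (mod 7); (3|7)=-1, (5|7)=-1; sign (−1)^0·-1^2·-1^6 = +1.
(a,b)_17: α=-6, u≡6; β=-2, v≡7 (mod 17); (6|17)=-1, (7|17)=-1; sign (−1)^0·-1^-2·-1^-6 = +1.
(5, -3565 / ℚ) ramifies at {5, 23}: a division algebra.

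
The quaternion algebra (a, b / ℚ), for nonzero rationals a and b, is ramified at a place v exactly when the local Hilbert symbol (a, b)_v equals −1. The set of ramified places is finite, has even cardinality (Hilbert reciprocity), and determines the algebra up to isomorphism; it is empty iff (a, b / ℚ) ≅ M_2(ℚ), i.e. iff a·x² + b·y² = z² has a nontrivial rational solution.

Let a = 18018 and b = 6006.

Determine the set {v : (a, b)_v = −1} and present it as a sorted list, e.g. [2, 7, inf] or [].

(a, b) ≡ (2002, 6006) mod (ℚ^×)²; places V = {2, 3, 7, 11, 13, ∞}.
(a,b)_13: α=1, u≡8; β=1, v≡7 (mod 13); (8|13)=-1, (7|13)=-1; sign (−1)^0·-1^1·-1^1 = +1.
(a,b)_∞: sgn(2002)=+, sgn(6006)=+, so +1.
(a,b)_2: α=1, β=1; u≡1, v≡3 (mod 8); ε(u)ε(v)=0·1, αω(v)=1·1, βω(u)=1·0; sum ≡ 1  ⇒  -1.
(a,b)_7: α=1, u≡5; β=1, v≡4 (mod 7); (5|7)=-1, (4|7)=+1; sign (−1)^1·-1^1·+1^1 = +1.
(a,b)_3: α=2, u≡1; β=1, v≡1 (mod 3); (1|3)=+1, (1|3)=+1; sign (−1)^0·+1^1·+1^2 = +1.
(a,b)_11: α=1, u≡10; β=1, v≡7 (mod 11); (10|11)=-1, (7|11)=-1; sign (−1)^1·-1^1·-1^1 = -1.
(2002, 6006 / ℚ) ramifies at {2, 11}: a division algebra.

[2, 11]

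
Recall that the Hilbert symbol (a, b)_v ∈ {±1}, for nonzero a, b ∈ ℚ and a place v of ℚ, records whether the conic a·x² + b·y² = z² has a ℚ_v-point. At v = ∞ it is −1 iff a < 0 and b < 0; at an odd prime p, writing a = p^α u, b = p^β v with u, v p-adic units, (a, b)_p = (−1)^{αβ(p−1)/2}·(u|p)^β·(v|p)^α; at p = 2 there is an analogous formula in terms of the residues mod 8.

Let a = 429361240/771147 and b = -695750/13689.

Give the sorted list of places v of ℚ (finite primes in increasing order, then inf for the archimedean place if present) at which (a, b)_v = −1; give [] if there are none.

[2, 29]

Mod squares: a ≡ 2661330, b ≡ -230. Check v ∈ {∞, 2, 3, 5, 7, 11, 13, 19, 23, 29}.
v=∞: 2661330 > 0 and -230 < 0  ⇒  (a,b)_∞ = +1.
v=29: a=29^1·(≡2), b=29^0·(≡18) mod 29; (2|29)=-1, (18|29)=-1; (−1)^{1·0·14}·(-1)^0·(-1)^1 = -1.
v=13: a=13^-4·(≡9), b=13^-2·(≡12) mod 13; (9|13)=+1, (12|13)=+1; (−1)^{-4·-2·6}·(+1)^-2·(+1)^-4 = +1.
v=23: a=23^1·(≡15), b=23^1·(≡16) mod 23; (15|23)=-1, (16|23)=+1; (−1)^{1·1·11}·(-1)^1·(+1)^1 = +1.
v=2: v_2(a)=3, v_2(b)=1; units ≡ 1, 5 (mod 8); ε·ε+αω+βω = 0·0+3·1+1·0 ≡ 1  ⇒  (a,b)_2 = -1.
v=5: a=5^1·(≡4), b=5^3·(≡1) mod 5; (4|5)=+1, (1|5)=+1; (−1)^{1·3·2}·(+1)^3·(+1)^1 = +1.
v=11: a=11^2·(≡9), b=11^2·(≡5) mod 11; (9|11)=+1, (5|11)=+1; (−1)^{2·2·5}·(+1)^2·(+1)^2 = +1.
v=3: a=3^-3·(≡1), b=3^-4·(≡1) mod 3; (1|3)=+1, (1|3)=+1; (−1)^{-3·-4·1}·(+1)^-4·(+1)^-3 = +1.
v=7: a=7^1·(≡5), b=7^0·(≡2) mod 7; (5|7)=-1, (2|7)=+1; (−1)^{1·0·3}·(-1)^0·(+1)^1 = +1.
v=19: a=19^1·(≡18), b=19^0·(≡16) mod 19; (18|19)=-1, (16|19)=+1; (−1)^{1·0·9}·(-1)^0·(+1)^1 = +1.
(2661330, -230 / ℚ) ramifies at {2, 29}: a division algebra.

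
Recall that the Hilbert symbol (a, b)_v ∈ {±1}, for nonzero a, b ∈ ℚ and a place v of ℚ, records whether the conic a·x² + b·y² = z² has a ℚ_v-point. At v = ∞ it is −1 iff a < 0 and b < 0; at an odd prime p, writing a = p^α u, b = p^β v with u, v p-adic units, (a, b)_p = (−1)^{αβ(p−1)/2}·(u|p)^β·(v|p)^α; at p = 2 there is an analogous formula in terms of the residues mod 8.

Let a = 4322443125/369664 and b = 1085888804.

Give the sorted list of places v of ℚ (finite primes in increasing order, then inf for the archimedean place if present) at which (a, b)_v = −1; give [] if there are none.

[3, 17, 47, 53]

(a, b) ≡ (141141, 5540249) mod (ℚ^×)²; places V = {2, 3, 5, 7, 11, 13, 17, 19, 43, 47, 53, ∞}.
(a,b)_19: α=-2, u≡4; β=0, v≡6 (mod 19); (4|19)=+1, (6|19)=+1; sign (−1)^0·+1^0·+1^-2 = +1.
(a,b)_43: α=0, u≡36; β=1, v≡16 (mod 43); (36|43)=+1, (16|43)=+1; sign (−1)^0·+1^1·+1^0 = +1.
(a,b)_13: α=1, u≡8; β=1, v≡7 (mod 13); (8|13)=-1, (7|13)=-1; sign (−1)^0·-1^1·-1^1 = +1.
(a,b)_3: α=1, u≡1; β=0, v≡2 (mod 3); (1|3)=+1, (2|3)=-1; sign (−1)^0·+1^0·-1^1 = -1.
(a,b)_17: α=0, u≡12; β=1, v≡12 (mod 17); (12|17)=-1, (12|17)=-1; sign (−1)^0·-1^1·-1^0 = -1.
(a,b)_53: α=0, u≡45; β=1, v≡46 (mod 53); (45|53)=-1, (46|53)=+1; sign (−1)^0·-1^1·+1^0 = -1.
(a,b)_11: α=1, u≡3; β=1, v≡7 (mod 11); (3|11)=+1, (7|11)=-1; sign (−1)^1·+1^1·-1^1 = +1.
(a,b)_47: α=1, u≡21; β=0, v≡5 (mod 47); (21|47)=+1, (5|47)=-1; sign (−1)^0·+1^0·-1^1 = -1.
(a,b)_5: α=4, u≡1; β=0, v≡4 (mod 5); (1|5)=+1, (4|5)=+1; sign (−1)^0·+1^0·+1^4 = +1.
(a,b)_∞: sgn(141141)=+, sgn(5540249)=+, so +1.
(a,b)_7: α=3, u≡6; β=2, v≡4 (mod 7); (6|7)=-1, (4|7)=+1; sign (−1)^0·-1^2·+1^3 = +1.
(a,b)_2: α=-10, β=2; u≡5, v≡1 (mod 8); ε(u)ε(v)=0·0, αω(v)=-10·0, βω(u)=2·1; sum ≡ 0  ⇒  +1.
(141141, 5540249 / ℚ) ramifies at {3, 17, 47, 53}: a division algebra.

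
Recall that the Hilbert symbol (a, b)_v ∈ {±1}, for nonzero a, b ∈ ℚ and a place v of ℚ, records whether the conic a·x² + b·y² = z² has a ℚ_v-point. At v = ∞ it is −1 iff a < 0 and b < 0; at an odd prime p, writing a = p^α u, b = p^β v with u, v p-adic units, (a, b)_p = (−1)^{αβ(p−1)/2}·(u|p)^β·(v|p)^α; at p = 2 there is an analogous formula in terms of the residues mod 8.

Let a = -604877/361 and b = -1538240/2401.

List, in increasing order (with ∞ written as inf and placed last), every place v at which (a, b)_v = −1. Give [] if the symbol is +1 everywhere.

(a, b) ≡ (-2093, -24035) mod (ℚ^×)²; places V = {2, 5, 7, 11, 13, 17, 19, 23, ∞}.
(a,b)_5: α=0, u≡3; β=1, v≡2 (mod 5); (3|5)=-1, (2|5)=-1; sign (−1)^0·-1^1·-1^0 = -1.
(a,b)_23: α=1, u≡8; β=1, v≡3 (mod 23); (8|23)=+1, (3|23)=+1; sign (−1)^1·+1^1·+1^1 = -1.
(a,b)_19: α=-2, u≡7; β=1, v≡8 (mod 19); (7|19)=+1, (8|19)=-1; sign (−1)^0·+1^1·-1^-2 = +1.
(a,b)_7: α=1, u≡1; β=-4, v≡3 (mod 7); (1|7)=+1, (3|7)=-1; sign (−1)^0·+1^-4·-1^1 = -1.
(a,b)_∞: sgn(-2093)=−, sgn(-24035)=−, so -1.
(a,b)_11: α=0, u≡10; β=1, v≡1 (mod 11); (10|11)=-1, (1|11)=+1; sign (−1)^0·-1^1·+1^0 = -1.
(a,b)_13: α=1, u≡5; β=0, v≡7 (mod 13); (5|13)=-1, (7|13)=-1; sign (−1)^0·-1^0·-1^1 = -1.
(a,b)_17: α=2, u≡8; β=0, v≡14 (mod 17); (8|17)=+1, (14|17)=-1; sign (−1)^0·+1^0·-1^2 = +1.
(a,b)_2: α=0, β=6; u≡3, v≡5 (mod 8); ε(u)ε(v)=1·0, αω(v)=0·1, βω(u)=6·1; sum ≡ 0  ⇒  +1.
Ram(-2093, -24035) = {5, 7, 11, 13, 23, ∞}; no ℚ_5-point on the conic.

[5, 7, 11, 13, 23, inf]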